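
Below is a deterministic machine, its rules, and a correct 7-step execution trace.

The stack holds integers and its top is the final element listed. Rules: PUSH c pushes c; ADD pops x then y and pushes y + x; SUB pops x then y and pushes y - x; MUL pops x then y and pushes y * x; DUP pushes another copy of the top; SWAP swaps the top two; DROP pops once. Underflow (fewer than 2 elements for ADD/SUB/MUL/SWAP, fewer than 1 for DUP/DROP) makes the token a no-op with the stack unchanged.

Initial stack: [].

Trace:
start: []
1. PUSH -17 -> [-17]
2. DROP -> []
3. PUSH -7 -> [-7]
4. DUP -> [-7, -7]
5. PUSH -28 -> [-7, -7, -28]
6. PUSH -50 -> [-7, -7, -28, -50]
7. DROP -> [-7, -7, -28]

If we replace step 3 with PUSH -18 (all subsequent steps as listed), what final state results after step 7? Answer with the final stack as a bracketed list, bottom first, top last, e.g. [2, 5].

[-18, -18, -28]

(re-executing from step 3 with the substitution; state before step 3: [])
3. PUSH -18 -> [-18]
4. DUP -> [-18, -18]
5. PUSH -28 -> [-18, -18, -28]
6. PUSH -50 -> [-18, -18, -28, -50]
7. DROP -> [-18, -18, -28]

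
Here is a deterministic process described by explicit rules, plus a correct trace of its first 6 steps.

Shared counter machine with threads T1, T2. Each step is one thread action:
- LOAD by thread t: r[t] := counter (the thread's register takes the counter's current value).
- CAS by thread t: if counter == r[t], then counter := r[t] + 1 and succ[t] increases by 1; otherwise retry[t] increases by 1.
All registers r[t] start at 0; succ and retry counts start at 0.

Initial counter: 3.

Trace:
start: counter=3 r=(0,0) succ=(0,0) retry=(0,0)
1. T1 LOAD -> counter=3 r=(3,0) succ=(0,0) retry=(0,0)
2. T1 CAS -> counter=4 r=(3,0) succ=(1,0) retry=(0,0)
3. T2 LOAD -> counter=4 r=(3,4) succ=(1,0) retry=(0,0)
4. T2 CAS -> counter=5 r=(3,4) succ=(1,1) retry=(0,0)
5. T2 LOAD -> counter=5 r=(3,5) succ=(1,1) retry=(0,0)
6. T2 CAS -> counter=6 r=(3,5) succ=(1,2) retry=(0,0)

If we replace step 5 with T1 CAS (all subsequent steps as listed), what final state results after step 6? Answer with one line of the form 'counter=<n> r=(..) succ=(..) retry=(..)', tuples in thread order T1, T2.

(re-executing from step 5 with the substitution; state before step 5: counter=5 r=(3,4) succ=(1,1) retry=(0,0))
5. T1 CAS -> counter=5 r=(3,4) succ=(1,1) retry=(1,0)
6. T2 CAS -> counter=5 r=(3,4) succ=(1,1) retry=(1,1)

counter=5 r=(3,4) succ=(1,1) retry=(1,1)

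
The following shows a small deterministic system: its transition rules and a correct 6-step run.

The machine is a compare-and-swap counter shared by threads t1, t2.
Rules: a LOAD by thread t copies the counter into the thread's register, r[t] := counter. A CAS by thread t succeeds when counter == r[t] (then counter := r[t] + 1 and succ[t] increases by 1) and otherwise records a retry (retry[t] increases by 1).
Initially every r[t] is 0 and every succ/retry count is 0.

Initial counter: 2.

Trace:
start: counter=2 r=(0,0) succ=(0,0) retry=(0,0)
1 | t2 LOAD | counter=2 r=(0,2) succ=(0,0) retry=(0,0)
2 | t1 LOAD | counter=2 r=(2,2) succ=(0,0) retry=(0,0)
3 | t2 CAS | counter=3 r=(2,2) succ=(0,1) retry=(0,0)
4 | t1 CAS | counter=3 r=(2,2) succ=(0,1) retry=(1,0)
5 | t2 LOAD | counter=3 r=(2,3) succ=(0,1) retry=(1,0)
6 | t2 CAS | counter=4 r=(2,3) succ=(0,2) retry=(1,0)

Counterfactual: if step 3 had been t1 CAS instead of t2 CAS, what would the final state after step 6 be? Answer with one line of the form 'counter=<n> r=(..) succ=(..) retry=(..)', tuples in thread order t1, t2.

(re-executing from step 3 with the substitution; state before step 3: counter=2 r=(2,2) succ=(0,0) retry=(0,0))
3 | t1 CAS | counter=3 r=(2,2) succ=(1,0) retry=(0,0)
4 | t1 CAS | counter=3 r=(2,2) succ=(1,0) retry=(1,0)
5 | t2 LOAD | counter=3 r=(2,3) succ=(1,0) retry=(1,0)
6 | t2 CAS | counter=4 r=(2,3) succ=(1,1) retry=(1,0)

counter=4 r=(2,3) succ=(1,1) retry=(1,0)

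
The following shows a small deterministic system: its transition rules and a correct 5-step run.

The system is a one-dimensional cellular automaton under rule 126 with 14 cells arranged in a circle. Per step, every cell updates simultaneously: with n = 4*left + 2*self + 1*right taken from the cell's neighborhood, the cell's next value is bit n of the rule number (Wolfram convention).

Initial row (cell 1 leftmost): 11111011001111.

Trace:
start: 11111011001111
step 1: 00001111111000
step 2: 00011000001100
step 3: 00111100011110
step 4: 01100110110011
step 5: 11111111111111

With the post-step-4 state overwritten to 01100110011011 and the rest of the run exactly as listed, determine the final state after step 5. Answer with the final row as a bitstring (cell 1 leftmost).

11111111111111

state after step 4 := 01100110011011
step 5: 11111111111111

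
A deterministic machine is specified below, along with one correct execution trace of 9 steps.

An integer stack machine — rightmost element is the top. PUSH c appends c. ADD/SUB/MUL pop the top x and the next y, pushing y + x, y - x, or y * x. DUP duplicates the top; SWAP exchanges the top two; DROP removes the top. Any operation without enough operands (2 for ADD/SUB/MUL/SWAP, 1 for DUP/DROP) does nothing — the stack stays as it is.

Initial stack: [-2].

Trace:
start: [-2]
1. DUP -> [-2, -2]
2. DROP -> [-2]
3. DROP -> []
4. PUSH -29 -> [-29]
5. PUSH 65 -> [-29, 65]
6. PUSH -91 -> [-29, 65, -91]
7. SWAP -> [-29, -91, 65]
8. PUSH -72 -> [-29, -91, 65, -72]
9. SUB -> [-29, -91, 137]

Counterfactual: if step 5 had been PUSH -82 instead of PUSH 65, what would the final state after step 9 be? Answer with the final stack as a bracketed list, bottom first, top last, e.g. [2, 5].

[-29, -91, -10]

(re-executing from step 5 with the substitution; state before step 5: [-29])
5. PUSH -82 -> [-29, -82]
6. PUSH -91 -> [-29, -82, -91]
7. SWAP -> [-29, -91, -82]
8. PUSH -72 -> [-29, -91, -82, -72]
9. SUB -> [-29, -91, -10]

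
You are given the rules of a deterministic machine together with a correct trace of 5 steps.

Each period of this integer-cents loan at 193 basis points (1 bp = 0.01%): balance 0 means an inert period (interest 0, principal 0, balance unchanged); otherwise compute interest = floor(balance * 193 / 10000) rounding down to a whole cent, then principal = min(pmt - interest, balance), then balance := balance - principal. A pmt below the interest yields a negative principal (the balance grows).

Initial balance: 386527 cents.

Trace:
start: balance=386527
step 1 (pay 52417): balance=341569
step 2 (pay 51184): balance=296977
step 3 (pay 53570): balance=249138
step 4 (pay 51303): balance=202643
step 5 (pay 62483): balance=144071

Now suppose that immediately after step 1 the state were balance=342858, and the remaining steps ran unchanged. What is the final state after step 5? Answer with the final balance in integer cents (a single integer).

145463

state after step 1 := balance=342858
step 2 (pay 51184): balance=298291
step 3 (pay 53570): balance=250478
step 4 (pay 51303): balance=204009
step 5 (pay 62483): balance=145463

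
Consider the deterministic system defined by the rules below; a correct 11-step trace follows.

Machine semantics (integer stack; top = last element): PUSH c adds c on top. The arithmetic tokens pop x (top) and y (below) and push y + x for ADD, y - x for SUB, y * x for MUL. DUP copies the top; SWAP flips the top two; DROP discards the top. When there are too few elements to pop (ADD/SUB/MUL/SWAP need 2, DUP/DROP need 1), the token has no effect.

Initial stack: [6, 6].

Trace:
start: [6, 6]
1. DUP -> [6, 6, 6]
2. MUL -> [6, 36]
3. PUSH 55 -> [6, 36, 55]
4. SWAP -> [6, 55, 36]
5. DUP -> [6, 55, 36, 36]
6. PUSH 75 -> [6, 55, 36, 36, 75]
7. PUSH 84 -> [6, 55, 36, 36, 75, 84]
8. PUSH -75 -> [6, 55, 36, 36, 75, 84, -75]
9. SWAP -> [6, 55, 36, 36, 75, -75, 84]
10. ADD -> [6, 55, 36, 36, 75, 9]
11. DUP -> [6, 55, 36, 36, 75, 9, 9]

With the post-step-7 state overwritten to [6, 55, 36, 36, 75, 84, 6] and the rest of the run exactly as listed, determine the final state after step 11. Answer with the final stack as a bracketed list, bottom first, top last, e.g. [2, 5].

state after step 7 := [6, 55, 36, 36, 75, 84, 6]
8. PUSH -75 -> [6, 55, 36, 36, 75, 84, 6, -75]
9. SWAP -> [6, 55, 36, 36, 75, 84, -75, 6]
10. ADD -> [6, 55, 36, 36, 75, 84, -69]
11. DUP -> [6, 55, 36, 36, 75, 84, -69, -69]

[6, 55, 36, 36, 75, 84, -69, -69]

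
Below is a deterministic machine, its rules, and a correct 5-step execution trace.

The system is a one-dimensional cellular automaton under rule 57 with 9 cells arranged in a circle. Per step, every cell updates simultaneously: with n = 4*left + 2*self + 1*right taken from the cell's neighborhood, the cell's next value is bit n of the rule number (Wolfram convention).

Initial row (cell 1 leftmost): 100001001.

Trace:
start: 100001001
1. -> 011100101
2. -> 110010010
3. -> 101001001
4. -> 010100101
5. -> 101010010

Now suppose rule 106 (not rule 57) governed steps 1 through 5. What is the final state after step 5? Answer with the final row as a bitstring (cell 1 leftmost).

(re-executing steps 1..5 under rule 106; state before step 1: 100001001)
1. -> 100010011
2. -> 100100110
3. -> 001001111
4. -> 010011001
5. -> 100111010

100111010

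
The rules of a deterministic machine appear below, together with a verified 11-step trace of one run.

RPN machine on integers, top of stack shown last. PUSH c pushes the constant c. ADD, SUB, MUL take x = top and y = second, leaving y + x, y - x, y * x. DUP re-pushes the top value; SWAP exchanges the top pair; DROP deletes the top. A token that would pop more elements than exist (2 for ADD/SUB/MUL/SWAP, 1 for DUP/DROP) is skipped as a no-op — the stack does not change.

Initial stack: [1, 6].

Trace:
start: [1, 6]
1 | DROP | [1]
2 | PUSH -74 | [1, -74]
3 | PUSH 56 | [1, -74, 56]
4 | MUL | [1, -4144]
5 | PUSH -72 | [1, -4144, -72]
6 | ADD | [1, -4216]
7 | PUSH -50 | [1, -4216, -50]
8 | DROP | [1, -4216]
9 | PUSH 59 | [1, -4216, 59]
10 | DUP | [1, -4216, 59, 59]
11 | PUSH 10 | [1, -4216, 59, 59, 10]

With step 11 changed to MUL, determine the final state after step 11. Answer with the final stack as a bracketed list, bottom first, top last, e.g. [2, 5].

(re-executing from step 11 with the substitution; state before step 11: [1, -4216, 59, 59])
11 | MUL | [1, -4216, 3481]

[1, -4216, 3481]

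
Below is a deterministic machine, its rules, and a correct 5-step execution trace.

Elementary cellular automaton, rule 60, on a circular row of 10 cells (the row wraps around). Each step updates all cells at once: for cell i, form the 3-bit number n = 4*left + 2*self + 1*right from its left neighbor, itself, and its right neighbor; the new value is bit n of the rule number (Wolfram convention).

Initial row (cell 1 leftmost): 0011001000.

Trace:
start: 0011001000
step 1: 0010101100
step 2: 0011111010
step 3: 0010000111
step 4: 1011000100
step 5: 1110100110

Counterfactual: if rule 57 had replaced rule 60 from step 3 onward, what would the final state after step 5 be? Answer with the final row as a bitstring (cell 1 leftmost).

1011001010

(re-executing steps 3..5 under rule 57; state before step 3: 0011111010)
step 3: 1010000101
step 4: 0101110011
step 5: 1011001010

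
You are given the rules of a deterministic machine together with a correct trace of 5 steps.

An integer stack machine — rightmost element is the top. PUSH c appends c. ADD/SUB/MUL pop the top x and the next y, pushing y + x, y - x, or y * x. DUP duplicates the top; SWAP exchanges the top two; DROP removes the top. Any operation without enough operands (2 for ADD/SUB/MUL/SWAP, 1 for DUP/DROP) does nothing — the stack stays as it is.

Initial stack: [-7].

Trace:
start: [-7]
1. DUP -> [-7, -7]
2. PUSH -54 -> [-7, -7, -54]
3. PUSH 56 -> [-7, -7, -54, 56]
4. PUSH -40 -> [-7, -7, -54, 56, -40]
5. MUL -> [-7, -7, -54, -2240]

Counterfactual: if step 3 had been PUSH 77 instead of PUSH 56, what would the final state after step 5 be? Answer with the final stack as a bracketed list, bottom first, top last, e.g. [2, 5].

[-7, -7, -54, -3080]

(re-executing from step 3 with the substitution; state before step 3: [-7, -7, -54])
3. PUSH 77 -> [-7, -7, -54, 77]
4. PUSH -40 -> [-7, -7, -54, 77, -40]
5. MUL -> [-7, -7, -54, -3080]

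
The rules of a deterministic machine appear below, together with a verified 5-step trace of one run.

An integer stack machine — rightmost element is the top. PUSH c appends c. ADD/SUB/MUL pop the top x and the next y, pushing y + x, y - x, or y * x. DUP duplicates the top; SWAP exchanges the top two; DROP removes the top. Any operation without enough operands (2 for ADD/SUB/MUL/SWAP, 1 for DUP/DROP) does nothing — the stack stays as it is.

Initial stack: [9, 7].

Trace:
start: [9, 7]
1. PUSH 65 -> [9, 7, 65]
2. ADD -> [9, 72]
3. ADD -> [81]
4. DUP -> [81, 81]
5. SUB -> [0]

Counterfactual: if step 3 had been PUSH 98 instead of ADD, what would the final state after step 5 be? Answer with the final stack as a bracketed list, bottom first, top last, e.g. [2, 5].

(re-executing from step 3 with the substitution; state before step 3: [9, 72])
3. PUSH 98 -> [9, 72, 98]
4. DUP -> [9, 72, 98, 98]
5. SUB -> [9, 72, 0]

[9, 72, 0]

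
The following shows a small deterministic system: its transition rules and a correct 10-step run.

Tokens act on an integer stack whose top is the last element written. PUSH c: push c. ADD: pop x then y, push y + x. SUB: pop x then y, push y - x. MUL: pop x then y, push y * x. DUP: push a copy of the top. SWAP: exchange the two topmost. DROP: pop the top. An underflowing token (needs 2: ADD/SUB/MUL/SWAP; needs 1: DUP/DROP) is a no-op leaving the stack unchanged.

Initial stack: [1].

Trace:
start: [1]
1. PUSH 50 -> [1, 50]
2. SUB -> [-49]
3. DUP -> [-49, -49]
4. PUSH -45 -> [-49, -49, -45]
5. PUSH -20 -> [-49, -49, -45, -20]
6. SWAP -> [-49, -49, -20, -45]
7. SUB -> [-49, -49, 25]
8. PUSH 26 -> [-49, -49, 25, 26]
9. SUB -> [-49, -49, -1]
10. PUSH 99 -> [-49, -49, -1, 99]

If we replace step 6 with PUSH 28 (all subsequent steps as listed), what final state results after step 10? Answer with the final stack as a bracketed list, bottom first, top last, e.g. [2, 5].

[-49, -49, -45, -74, 99]

(re-executing from step 6 with the substitution; state before step 6: [-49, -49, -45, -20])
6. PUSH 28 -> [-49, -49, -45, -20, 28]
7. SUB -> [-49, -49, -45, -48]
8. PUSH 26 -> [-49, -49, -45, -48, 26]
9. SUB -> [-49, -49, -45, -74]
10. PUSH 99 -> [-49, -49, -45, -74, 99]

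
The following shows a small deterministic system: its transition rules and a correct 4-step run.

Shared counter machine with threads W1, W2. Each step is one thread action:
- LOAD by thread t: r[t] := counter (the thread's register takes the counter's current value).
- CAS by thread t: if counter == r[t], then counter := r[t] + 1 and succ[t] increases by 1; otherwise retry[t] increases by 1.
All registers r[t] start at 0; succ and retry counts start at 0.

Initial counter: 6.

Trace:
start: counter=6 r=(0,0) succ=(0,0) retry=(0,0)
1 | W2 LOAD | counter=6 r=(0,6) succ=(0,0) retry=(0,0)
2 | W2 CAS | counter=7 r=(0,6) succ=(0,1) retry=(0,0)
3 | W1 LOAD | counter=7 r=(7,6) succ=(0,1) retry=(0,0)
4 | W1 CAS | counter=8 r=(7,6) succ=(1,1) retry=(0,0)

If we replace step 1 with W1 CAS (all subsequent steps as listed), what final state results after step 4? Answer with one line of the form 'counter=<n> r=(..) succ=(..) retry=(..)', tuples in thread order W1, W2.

counter=7 r=(6,0) succ=(1,0) retry=(1,1)

(re-executing from step 1 with the substitution; state before step 1: counter=6 r=(0,0) succ=(0,0) retry=(0,0))
1 | W1 CAS | counter=6 r=(0,0) succ=(0,0) retry=(1,0)
2 | W2 CAS | counter=6 r=(0,0) succ=(0,0) retry=(1,1)
3 | W1 LOAD | counter=6 r=(6,0) succ=(0,0) retry=(1,1)
4 | W1 CAS | counter=7 r=(6,0) succ=(1,0) retry=(1,1)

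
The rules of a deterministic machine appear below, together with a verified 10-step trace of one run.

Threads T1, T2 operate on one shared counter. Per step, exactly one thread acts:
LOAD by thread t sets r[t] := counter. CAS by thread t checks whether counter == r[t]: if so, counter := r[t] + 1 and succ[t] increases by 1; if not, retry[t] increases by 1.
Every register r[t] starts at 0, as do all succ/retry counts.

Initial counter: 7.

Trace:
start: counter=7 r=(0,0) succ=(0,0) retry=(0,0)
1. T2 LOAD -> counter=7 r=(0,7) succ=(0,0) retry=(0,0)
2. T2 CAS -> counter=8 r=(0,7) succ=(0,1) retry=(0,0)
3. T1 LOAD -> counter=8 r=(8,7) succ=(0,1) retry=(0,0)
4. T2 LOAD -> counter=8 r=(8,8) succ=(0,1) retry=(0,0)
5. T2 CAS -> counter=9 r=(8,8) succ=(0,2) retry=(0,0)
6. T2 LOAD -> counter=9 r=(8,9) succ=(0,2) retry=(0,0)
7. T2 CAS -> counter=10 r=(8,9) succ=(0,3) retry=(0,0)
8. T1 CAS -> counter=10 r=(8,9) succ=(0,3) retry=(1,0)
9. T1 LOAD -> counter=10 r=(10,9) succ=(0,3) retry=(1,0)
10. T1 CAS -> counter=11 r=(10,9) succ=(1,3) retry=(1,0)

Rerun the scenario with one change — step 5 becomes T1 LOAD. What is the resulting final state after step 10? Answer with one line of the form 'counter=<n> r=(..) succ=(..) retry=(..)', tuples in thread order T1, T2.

counter=10 r=(9,8) succ=(1,2) retry=(1,0)

(re-executing from step 5 with the substitution; state before step 5: counter=8 r=(8,8) succ=(0,1) retry=(0,0))
5. T1 LOAD -> counter=8 r=(8,8) succ=(0,1) retry=(0,0)
6. T2 LOAD -> counter=8 r=(8,8) succ=(0,1) retry=(0,0)
7. T2 CAS -> counter=9 r=(8,8) succ=(0,2) retry=(0,0)
8. T1 CAS -> counter=9 r=(8,8) succ=(0,2) retry=(1,0)
9. T1 LOAD -> counter=9 r=(9,8) succ=(0,2) retry=(1,0)
10. T1 CAS -> counter=10 r=(9,8) succ=(1,2) retry=(1,0)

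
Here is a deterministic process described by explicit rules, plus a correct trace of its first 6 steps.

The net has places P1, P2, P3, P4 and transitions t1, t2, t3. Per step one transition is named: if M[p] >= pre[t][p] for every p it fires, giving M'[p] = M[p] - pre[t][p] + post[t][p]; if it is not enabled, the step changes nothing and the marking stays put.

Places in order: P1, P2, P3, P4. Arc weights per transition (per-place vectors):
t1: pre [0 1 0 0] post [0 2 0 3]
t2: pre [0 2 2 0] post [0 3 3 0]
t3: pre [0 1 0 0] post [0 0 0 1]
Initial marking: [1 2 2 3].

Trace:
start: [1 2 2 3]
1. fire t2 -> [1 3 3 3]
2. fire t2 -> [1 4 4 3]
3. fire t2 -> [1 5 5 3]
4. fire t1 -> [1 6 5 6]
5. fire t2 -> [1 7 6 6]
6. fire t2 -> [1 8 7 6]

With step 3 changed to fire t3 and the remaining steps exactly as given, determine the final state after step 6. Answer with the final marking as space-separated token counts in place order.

(re-executing from step 3 with the substitution; state before step 3: [1 4 4 3])
3. fire t3 -> [1 3 4 4]
4. fire t1 -> [1 4 4 7]
5. fire t2 -> [1 5 5 7]
6. fire t2 -> [1 6 6 7]

1 6 6 7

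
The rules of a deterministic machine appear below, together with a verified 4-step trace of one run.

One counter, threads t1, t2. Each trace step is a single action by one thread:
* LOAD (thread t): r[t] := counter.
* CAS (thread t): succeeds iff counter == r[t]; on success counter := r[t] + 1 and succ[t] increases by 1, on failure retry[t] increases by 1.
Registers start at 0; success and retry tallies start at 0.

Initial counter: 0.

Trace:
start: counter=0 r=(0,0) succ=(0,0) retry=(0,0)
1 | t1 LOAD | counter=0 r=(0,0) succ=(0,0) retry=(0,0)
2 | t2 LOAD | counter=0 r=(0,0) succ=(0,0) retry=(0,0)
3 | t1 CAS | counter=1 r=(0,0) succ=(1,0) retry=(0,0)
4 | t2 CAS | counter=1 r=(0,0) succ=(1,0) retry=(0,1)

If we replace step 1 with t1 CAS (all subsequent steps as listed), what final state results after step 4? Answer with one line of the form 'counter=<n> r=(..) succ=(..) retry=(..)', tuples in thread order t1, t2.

counter=2 r=(0,1) succ=(1,1) retry=(1,0)

(re-executing from step 1 with the substitution; state before step 1: counter=0 r=(0,0) succ=(0,0) retry=(0,0))
1 | t1 CAS | counter=1 r=(0,0) succ=(1,0) retry=(0,0)
2 | t2 LOAD | counter=1 r=(0,1) succ=(1,0) retry=(0,0)
3 | t1 CAS | counter=1 r=(0,1) succ=(1,0) retry=(1,0)
4 | t2 CAS | counter=2 r=(0,1) succ=(1,1) retry=(1,0)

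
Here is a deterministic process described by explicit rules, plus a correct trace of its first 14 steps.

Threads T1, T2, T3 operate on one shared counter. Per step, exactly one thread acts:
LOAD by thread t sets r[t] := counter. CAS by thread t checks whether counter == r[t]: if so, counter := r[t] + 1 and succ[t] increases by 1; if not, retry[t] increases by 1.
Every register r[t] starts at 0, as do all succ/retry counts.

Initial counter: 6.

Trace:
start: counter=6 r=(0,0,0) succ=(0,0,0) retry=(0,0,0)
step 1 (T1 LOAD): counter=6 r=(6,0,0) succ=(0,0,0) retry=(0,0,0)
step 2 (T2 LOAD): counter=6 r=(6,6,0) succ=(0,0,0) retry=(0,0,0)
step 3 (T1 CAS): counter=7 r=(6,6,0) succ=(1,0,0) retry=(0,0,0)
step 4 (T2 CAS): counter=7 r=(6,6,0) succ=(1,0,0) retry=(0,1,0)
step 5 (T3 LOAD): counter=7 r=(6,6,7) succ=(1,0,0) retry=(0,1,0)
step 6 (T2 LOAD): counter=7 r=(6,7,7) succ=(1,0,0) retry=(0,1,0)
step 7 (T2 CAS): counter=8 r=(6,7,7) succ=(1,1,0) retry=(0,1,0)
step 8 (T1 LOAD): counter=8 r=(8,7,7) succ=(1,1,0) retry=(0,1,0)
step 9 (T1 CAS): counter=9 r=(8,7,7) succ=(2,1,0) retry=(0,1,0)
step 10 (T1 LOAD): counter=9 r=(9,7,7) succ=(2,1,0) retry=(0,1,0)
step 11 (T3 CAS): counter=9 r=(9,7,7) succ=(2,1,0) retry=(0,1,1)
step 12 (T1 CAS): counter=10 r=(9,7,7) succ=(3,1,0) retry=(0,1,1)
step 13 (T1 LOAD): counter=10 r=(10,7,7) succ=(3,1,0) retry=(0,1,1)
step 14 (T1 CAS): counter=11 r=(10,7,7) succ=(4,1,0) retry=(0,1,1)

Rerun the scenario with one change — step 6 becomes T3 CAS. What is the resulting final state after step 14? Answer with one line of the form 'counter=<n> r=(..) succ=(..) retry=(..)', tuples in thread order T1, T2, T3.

(re-executing from step 6 with the substitution; state before step 6: counter=7 r=(6,6,7) succ=(1,0,0) retry=(0,1,0))
step 6 (T3 CAS): counter=8 r=(6,6,7) succ=(1,0,1) retry=(0,1,0)
step 7 (T2 CAS): counter=8 r=(6,6,7) succ=(1,0,1) retry=(0,2,0)
step 8 (T1 LOAD): counter=8 r=(8,6,7) succ=(1,0,1) retry=(0,2,0)
step 9 (T1 CAS): counter=9 r=(8,6,7) succ=(2,0,1) retry=(0,2,0)
step 10 (T1 LOAD): counter=9 r=(9,6,7) succ=(2,0,1) retry=(0,2,0)
step 11 (T3 CAS): counter=9 r=(9,6,7) succ=(2,0,1) retry=(0,2,1)
step 12 (T1 CAS): counter=10 r=(9,6,7) succ=(3,0,1) retry=(0,2,1)
step 13 (T1 LOAD): counter=10 r=(10,6,7) succ=(3,0,1) retry=(0,2,1)
step 14 (T1 CAS): counter=11 r=(10,6,7) succ=(4,0,1) retry=(0,2,1)

counter=11 r=(10,6,7) succ=(4,0,1) retry=(0,2,1)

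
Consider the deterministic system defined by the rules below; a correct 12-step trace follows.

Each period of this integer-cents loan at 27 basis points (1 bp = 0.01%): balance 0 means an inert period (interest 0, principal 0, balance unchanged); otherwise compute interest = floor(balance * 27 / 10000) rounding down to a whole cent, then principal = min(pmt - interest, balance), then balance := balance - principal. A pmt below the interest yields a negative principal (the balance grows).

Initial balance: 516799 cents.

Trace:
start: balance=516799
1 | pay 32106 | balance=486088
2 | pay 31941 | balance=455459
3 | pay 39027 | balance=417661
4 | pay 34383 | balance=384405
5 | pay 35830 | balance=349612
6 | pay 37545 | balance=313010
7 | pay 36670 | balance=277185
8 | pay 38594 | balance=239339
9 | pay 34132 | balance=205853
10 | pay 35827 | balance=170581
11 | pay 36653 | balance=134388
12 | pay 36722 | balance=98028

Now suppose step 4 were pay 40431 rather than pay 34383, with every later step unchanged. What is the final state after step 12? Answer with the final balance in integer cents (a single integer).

(re-executing from step 4 with the substitution; state before step 4: balance=417661)
4 | pay 40431 | balance=378357
5 | pay 35830 | balance=343548
6 | pay 37545 | balance=306930
7 | pay 36670 | balance=271088
8 | pay 38594 | balance=233225
9 | pay 34132 | balance=199722
10 | pay 35827 | balance=164434
11 | pay 36653 | balance=128224
12 | pay 36722 | balance=91848

91848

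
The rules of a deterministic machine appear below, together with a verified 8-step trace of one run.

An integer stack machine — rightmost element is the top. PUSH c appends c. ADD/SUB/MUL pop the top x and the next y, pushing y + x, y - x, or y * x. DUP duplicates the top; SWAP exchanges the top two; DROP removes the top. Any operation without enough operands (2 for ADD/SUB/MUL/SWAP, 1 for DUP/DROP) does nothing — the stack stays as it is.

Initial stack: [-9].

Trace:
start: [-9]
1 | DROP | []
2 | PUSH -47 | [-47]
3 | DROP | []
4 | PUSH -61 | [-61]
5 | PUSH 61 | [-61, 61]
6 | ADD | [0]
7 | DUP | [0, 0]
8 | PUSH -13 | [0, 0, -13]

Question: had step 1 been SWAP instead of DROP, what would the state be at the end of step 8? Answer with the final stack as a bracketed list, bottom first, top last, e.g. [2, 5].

(re-executing from step 1 with the substitution; state before step 1: [-9])
1 | SWAP | [-9]
2 | PUSH -47 | [-9, -47]
3 | DROP | [-9]
4 | PUSH -61 | [-9, -61]
5 | PUSH 61 | [-9, -61, 61]
6 | ADD | [-9, 0]
7 | DUP | [-9, 0, 0]
8 | PUSH -13 | [-9, 0, 0, -13]

[-9, 0, 0, -13]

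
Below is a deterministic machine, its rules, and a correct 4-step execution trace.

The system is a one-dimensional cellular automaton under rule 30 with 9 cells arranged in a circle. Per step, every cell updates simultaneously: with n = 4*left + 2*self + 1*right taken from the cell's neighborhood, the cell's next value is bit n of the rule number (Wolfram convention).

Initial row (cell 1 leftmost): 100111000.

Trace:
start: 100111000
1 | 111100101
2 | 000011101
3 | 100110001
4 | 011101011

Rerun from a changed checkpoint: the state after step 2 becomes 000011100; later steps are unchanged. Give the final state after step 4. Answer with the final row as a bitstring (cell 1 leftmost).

state after step 2 := 000011100
3 | 000110010
4 | 001101111

001101111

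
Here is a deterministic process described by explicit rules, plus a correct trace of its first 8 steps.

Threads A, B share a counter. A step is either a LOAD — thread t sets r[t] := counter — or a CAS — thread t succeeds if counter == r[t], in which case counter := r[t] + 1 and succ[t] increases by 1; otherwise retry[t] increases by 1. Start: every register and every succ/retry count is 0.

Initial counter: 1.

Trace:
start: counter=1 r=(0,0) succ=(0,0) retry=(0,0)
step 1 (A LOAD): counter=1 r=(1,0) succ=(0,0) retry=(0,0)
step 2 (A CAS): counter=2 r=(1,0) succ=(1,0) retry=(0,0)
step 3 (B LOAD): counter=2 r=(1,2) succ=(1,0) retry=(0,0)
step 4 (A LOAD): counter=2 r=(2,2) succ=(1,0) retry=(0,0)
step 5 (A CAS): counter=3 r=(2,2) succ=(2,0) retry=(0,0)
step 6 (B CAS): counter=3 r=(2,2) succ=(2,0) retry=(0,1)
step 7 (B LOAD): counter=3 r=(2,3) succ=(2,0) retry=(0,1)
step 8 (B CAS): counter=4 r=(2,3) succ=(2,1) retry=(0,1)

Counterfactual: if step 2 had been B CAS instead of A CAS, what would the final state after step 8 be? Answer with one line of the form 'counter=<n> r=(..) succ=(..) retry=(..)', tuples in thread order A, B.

counter=3 r=(1,2) succ=(1,1) retry=(0,2)

(re-executing from step 2 with the substitution; state before step 2: counter=1 r=(1,0) succ=(0,0) retry=(0,0))
step 2 (B CAS): counter=1 r=(1,0) succ=(0,0) retry=(0,1)
step 3 (B LOAD): counter=1 r=(1,1) succ=(0,0) retry=(0,1)
step 4 (A LOAD): counter=1 r=(1,1) succ=(0,0) retry=(0,1)
step 5 (A CAS): counter=2 r=(1,1) succ=(1,0) retry=(0,1)
step 6 (B CAS): counter=2 r=(1,1) succ=(1,0) retry=(0,2)
step 7 (B LOAD): counter=2 r=(1,2) succ=(1,0) retry=(0,2)
step 8 (B CAS): counter=3 r=(1,2) succ=(1,1) retry=(0,2)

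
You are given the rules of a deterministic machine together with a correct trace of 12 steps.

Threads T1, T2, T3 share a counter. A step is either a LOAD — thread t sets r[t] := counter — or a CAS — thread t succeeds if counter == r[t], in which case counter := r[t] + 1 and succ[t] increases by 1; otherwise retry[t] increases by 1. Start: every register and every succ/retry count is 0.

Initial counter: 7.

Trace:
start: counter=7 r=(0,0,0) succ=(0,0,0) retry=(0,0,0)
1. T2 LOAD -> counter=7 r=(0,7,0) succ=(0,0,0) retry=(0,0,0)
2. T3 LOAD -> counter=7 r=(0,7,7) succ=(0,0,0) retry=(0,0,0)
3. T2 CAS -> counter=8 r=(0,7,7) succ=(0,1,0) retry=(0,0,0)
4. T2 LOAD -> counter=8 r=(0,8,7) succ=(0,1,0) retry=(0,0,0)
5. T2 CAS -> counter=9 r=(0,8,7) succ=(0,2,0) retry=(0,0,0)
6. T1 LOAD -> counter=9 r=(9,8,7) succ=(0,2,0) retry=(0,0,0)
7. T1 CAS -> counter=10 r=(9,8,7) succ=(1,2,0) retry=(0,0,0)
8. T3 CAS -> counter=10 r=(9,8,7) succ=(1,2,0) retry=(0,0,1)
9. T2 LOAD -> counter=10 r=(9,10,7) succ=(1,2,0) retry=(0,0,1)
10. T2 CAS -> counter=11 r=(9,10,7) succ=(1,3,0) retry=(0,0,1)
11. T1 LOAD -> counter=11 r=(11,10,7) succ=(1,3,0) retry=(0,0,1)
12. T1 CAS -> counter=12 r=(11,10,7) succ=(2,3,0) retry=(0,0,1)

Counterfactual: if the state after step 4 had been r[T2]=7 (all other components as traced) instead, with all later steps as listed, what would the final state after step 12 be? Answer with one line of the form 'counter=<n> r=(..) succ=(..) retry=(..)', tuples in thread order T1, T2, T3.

state after step 4 := counter=8 r=(0,7,7) succ=(0,1,0) retry=(0,0,0)
5. T2 CAS -> counter=8 r=(0,7,7) succ=(0,1,0) retry=(0,1,0)
6. T1 LOAD -> counter=8 r=(8,7,7) succ=(0,1,0) retry=(0,1,0)
7. T1 CAS -> counter=9 r=(8,7,7) succ=(1,1,0) retry=(0,1,0)
8. T3 CAS -> counter=9 r=(8,7,7) succ=(1,1,0) retry=(0,1,1)
9. T2 LOAD -> counter=9 r=(8,9,7) succ=(1,1,0) retry=(0,1,1)
10. T2 CAS -> counter=10 r=(8,9,7) succ=(1,2,0) retry=(0,1,1)
11. T1 LOAD -> counter=10 r=(10,9,7) succ=(1,2,0) retry=(0,1,1)
12. T1 CAS -> counter=11 r=(10,9,7) succ=(2,2,0) retry=(0,1,1)

counter=11 r=(10,9,7) succ=(2,2,0) retry=(0,1,1)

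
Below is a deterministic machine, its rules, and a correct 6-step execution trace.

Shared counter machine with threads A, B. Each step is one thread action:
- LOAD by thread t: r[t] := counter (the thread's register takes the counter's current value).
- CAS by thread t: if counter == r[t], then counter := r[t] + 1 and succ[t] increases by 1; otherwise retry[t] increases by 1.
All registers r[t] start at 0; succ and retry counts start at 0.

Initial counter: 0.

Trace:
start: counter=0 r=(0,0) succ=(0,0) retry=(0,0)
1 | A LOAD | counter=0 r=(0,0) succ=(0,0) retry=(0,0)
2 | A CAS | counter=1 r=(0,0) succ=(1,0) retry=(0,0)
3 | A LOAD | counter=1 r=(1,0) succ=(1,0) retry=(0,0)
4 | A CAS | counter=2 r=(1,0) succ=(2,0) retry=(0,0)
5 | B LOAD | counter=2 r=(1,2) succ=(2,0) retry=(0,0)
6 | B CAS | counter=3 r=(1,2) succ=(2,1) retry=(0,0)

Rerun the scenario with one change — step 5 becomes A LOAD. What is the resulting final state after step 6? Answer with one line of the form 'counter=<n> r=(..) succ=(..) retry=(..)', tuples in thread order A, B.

counter=2 r=(2,0) succ=(2,0) retry=(0,1)

(re-executing from step 5 with the substitution; state before step 5: counter=2 r=(1,0) succ=(2,0) retry=(0,0))
5 | A LOAD | counter=2 r=(2,0) succ=(2,0) retry=(0,0)
6 | B CAS | counter=2 r=(2,0) succ=(2,0) retry=(0,1)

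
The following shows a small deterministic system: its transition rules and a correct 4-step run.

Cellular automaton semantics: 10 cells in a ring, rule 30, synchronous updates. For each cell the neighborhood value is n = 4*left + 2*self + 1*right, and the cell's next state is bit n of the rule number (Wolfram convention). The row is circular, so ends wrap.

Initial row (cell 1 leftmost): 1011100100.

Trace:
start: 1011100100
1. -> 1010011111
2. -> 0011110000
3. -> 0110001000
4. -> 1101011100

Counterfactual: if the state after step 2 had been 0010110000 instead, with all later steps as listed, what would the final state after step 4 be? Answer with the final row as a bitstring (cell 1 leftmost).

1100101100

state after step 2 := 0010110000
3. -> 0110101000
4. -> 1100101100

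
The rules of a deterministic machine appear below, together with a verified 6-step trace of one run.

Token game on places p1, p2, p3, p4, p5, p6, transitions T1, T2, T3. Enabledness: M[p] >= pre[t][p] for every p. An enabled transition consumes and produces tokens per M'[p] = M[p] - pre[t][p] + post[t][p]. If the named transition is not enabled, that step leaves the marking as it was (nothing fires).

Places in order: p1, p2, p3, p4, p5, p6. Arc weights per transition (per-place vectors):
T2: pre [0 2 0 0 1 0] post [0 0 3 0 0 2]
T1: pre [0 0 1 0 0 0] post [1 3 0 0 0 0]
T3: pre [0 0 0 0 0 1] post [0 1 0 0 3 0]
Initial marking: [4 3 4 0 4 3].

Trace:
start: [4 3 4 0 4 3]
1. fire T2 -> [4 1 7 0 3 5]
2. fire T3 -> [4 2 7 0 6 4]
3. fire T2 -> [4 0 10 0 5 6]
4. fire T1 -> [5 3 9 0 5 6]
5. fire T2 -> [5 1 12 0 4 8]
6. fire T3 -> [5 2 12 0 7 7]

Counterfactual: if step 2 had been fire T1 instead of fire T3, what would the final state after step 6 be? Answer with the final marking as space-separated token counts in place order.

6 4 11 0 4 8

(re-executing from step 2 with the substitution; state before step 2: [4 1 7 0 3 5])
2. fire T1 -> [5 4 6 0 3 5]
3. fire T2 -> [5 2 9 0 2 7]
4. fire T1 -> [6 5 8 0 2 7]
5. fire T2 -> [6 3 11 0 1 9]
6. fire T3 -> [6 4 11 0 4 8]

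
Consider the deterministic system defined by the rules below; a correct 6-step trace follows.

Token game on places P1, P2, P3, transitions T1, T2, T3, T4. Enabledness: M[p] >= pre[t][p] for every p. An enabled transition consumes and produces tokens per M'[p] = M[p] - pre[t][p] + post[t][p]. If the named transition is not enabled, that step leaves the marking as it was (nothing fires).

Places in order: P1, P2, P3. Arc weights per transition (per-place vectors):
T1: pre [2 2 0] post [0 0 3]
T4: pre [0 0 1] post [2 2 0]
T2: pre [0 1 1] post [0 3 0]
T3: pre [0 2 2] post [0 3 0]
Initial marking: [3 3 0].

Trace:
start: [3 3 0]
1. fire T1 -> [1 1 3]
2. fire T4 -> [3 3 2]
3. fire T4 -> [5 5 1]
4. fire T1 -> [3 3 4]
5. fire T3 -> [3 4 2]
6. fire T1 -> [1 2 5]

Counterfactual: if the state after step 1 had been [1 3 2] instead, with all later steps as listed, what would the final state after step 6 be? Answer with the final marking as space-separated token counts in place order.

state after step 1 := [1 3 2]
2. fire T4 -> [3 5 1]
3. fire T4 -> [5 7 0]
4. fire T1 -> [3 5 3]
5. fire T3 -> [3 6 1]
6. fire T1 -> [1 4 4]

1 4 4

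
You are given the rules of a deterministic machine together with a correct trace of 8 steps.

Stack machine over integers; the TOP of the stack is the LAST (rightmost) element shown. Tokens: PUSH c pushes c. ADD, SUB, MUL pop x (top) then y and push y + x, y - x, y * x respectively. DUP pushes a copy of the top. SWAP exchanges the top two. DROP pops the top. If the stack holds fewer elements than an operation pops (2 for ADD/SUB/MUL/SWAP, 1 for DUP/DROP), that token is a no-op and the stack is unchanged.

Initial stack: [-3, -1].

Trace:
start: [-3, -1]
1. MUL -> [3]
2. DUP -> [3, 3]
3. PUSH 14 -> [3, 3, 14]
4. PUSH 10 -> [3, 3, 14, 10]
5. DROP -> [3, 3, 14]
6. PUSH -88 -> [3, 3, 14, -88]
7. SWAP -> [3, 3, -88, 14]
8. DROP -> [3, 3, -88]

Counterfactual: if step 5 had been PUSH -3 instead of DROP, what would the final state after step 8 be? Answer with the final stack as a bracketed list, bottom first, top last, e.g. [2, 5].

[3, 3, 14, 10, -88]

(re-executing from step 5 with the substitution; state before step 5: [3, 3, 14, 10])
5. PUSH -3 -> [3, 3, 14, 10, -3]
6. PUSH -88 -> [3, 3, 14, 10, -3, -88]
7. SWAP -> [3, 3, 14, 10, -88, -3]
8. DROP -> [3, 3, 14, 10, -88]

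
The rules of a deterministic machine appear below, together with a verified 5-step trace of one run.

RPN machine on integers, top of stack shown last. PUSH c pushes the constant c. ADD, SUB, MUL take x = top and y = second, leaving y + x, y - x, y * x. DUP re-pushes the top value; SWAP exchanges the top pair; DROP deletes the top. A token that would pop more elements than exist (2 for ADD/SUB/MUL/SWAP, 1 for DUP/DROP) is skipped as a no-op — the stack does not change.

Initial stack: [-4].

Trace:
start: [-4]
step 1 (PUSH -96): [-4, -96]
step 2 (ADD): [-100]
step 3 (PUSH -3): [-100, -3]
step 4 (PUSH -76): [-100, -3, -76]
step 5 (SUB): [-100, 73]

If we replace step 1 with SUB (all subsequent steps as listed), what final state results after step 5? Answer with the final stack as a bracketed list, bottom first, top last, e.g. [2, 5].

[-4, 73]

(re-executing from step 1 with the substitution; state before step 1: [-4])
step 1 (SUB): [-4]
step 2 (ADD): [-4]
step 3 (PUSH -3): [-4, -3]
step 4 (PUSH -76): [-4, -3, -76]
step 5 (SUB): [-4, 73]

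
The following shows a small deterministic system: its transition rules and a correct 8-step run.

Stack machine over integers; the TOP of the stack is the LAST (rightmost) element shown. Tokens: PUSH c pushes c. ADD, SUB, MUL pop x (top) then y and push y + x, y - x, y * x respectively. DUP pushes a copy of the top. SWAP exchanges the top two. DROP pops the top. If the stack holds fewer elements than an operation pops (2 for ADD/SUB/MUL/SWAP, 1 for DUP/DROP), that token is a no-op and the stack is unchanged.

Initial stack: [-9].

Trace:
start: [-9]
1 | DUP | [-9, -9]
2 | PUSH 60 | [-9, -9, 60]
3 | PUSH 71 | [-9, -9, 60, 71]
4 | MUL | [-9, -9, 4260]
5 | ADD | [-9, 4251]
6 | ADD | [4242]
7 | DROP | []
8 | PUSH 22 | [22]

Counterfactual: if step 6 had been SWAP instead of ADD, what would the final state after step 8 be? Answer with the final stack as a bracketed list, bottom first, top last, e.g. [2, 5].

(re-executing from step 6 with the substitution; state before step 6: [-9, 4251])
6 | SWAP | [4251, -9]
7 | DROP | [4251]
8 | PUSH 22 | [4251, 22]

[4251, 22]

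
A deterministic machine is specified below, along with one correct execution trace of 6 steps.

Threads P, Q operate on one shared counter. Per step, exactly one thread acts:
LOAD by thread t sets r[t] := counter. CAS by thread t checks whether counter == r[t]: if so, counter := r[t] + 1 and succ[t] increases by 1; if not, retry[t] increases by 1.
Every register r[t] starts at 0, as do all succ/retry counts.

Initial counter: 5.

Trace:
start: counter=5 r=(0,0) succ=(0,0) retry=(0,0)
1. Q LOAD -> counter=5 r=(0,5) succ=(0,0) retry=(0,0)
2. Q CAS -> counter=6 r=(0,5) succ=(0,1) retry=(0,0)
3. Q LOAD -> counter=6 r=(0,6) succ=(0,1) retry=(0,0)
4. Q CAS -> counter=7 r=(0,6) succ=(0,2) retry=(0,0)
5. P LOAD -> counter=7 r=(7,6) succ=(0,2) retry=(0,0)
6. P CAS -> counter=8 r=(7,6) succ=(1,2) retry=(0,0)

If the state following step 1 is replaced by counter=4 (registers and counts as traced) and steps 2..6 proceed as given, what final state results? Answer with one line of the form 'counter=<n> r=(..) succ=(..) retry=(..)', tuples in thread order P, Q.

counter=6 r=(5,4) succ=(1,1) retry=(0,1)

state after step 1 := counter=4 r=(0,5) succ=(0,0) retry=(0,0)
2. Q CAS -> counter=4 r=(0,5) succ=(0,0) retry=(0,1)
3. Q LOAD -> counter=4 r=(0,4) succ=(0,0) retry=(0,1)
4. Q CAS -> counter=5 r=(0,4) succ=(0,1) retry=(0,1)
5. P LOAD -> counter=5 r=(5,4) succ=(0,1) retry=(0,1)
6. P CAS -> counter=6 r=(5,4) succ=(1,1) retry=(0,1)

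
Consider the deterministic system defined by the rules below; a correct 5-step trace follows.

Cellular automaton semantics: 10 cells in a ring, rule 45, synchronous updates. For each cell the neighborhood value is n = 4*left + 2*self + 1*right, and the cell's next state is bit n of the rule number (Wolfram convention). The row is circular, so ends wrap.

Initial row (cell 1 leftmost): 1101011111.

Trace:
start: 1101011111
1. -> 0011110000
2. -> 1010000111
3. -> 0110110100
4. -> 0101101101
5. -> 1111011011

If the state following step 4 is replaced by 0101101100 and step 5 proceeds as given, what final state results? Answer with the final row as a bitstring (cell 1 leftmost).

state after step 4 := 0101101100
5. -> 0111011001

0111011001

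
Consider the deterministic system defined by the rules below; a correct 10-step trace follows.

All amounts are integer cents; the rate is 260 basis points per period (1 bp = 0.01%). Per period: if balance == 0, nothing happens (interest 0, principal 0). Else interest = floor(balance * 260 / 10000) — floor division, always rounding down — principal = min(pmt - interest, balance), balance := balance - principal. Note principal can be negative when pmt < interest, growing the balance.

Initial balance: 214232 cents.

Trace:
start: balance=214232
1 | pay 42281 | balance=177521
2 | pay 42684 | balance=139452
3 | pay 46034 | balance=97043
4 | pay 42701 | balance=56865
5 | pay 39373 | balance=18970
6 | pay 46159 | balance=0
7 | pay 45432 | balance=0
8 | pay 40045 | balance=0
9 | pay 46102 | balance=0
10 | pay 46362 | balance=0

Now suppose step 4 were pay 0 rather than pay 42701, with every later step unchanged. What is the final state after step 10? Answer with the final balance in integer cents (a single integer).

(re-executing from step 4 with the substitution; state before step 4: balance=97043)
4 | pay 0 | balance=99566
5 | pay 39373 | balance=62781
6 | pay 46159 | balance=18254
7 | pay 45432 | balance=0
8 | pay 40045 | balance=0
9 | pay 46102 | balance=0
10 | pay 46362 | balance=0

0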